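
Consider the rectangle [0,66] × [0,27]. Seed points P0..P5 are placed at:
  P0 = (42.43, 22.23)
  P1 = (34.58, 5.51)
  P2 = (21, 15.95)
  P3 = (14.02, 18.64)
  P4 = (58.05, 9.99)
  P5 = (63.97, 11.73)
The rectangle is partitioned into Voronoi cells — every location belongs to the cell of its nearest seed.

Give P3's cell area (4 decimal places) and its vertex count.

1. box [0,66]×[0,27]: [(0, 0) (66, 0) (66, 27) (0, 27)]
2. ⊥bis P3·P0 via (28.225,20.435): [(0, 0) (30.8072, 0) (27.3954, 27) (0, 27)]  |A|=785.736
3. ⊥bis P3·P1 via (24.3,12.075): [(0, 0) (16.5887, 0) (28.4585, 18.5868) (27.3954, 27) (0, 27)]  |A|=653.5973
4. ⊥bis P3·P2 via (17.51,17.295): [(0, 0) (10.8447, 0) (21.2502, 27) (0, 27)]  |A|=433.2813
5. ⊥bis P3·P4 via (36.035,14.315): [(0, 0) (10.8447, 0) (21.2502, 27) (0, 27)]  |A|=433.2813
6. ⊥bis P3·P5 via (38.995,15.185): [(0, 0) (10.8447, 0) (21.2502, 27) (0, 27)]  |A|=433.2813
7. canonical 4-gon: [(0, 0) (10.8447, 0) (21.2502, 27) (0, 27)]
8. shoelace: 433.2813

Area of P3's cell: 433.2813 (4 vertices)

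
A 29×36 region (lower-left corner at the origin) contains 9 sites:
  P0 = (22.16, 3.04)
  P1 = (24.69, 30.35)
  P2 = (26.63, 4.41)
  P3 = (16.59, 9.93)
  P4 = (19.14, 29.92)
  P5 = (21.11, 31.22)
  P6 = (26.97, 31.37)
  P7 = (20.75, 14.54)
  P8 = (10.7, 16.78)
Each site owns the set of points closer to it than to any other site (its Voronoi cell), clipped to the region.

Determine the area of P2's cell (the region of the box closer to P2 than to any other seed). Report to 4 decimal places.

Area of P2's cell: 54.4805

1. box [0,29]×[0,36]: [(0, 0) (29, 0) (29, 36) (0, 36)]
2. ⊥bis P2·P0 via (24.395,3.725): [(25.5367, 0) (29, 0) (29, 36) (14.5031, 36)]  |A|=323.284
3. ⊥bis P2·P1 via (25.66,17.38): [(20.332, 16.9815) (25.5367, 0) (29, 0) (29, 17.6298)]  |A|=105.8136
4. ⊥bis P2·P3 via (21.61,7.17): [(27.2905, 17.5019) (22.7202, 9.1894) (25.5367, 0) (29, 0) (29, 17.6298)]  |A|=78.0813
5. ⊥bis P2·P4 via (22.885,17.165): [(27.2905, 17.5019) (22.7202, 9.1894) (25.5367, 0) (29, 0) (29, 17.6298)]  |A|=78.0813
6. ⊥bis P2·P5 via (23.87,17.815): [(27.2905, 17.5019) (22.7202, 9.1894) (25.5367, 0) (29, 0) (29, 17.6298)]  |A|=78.0813
7. ⊥bis P2·P6 via (26.8,17.89): [(27.2905, 17.5019) (22.7202, 9.1894) (25.5367, 0) (29, 0) (29, 17.6298)]  |A|=78.0813
8. ⊥bis P2·P7 via (23.69,9.475): [(22.7924, 8.954) (25.5367, 0) (29, 0) (29, 12.5572)]  |A|=54.4805
9. ⊥bis P2·P8 via (18.665,10.595): [(22.7924, 8.954) (25.5367, 0) (29, 0) (29, 12.5572)]  |A|=54.4805
10. canonical 4-gon: [(22.7924, 8.954) (25.5367, 0) (29, 0) (29, 12.5572)]
11. shoelace: 54.4805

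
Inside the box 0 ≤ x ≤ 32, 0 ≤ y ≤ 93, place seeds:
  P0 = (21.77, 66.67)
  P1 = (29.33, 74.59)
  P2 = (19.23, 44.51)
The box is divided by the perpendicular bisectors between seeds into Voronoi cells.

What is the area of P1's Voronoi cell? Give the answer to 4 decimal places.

1. box [0,32]×[0,93]: [(0, 0) (32, 0) (32, 93) (0, 93)]
2. ⊥bis P1·P0 via (25.55,70.63): [(32, 64.4732) (32, 93) (2.1148, 93)]  |A|=426.2654
3. ⊥bis P1·P2 via (24.28,59.55): [(32, 64.4732) (32, 93) (2.1148, 93)]  |A|=426.2654
4. canonical 3-gon: [(32, 64.4732) (32, 93) (2.1148, 93)]
5. shoelace: 426.2654

Area of P1's cell: 426.2654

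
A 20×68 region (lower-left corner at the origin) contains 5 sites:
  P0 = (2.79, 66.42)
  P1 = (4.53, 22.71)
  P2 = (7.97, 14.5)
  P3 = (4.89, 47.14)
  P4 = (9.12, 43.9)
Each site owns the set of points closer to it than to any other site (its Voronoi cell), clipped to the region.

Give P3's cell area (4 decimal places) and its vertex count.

Area of P3's cell: 166.9209 (3 vertices)

1. box [0,20]×[0,68]: [(0, 0) (20, 0) (20, 68) (0, 68)]
2. ⊥bis P3·P0 via (3.84,56.78): [(0, 56.3617) (0, 0) (20, 0) (20, 58.5402)]  |A|=1149.0191
3. ⊥bis P3·P1 via (4.71,34.925): [(0, 56.3617) (0, 34.9944) (20, 34.6997) (20, 58.5402)]  |A|=452.0782
4. ⊥bis P3·P2 via (6.43,30.82): [(0, 56.3617) (0, 34.9944) (20, 34.6997) (20, 58.5402)]  |A|=452.0782
5. ⊥bis P3·P4 via (7.005,45.52): [(16.7028, 58.181) (0, 56.3617) (0, 36.3746)]  |A|=166.9209
6. canonical 3-gon: [(16.7028, 58.181) (0, 56.3617) (0, 36.3746)]
7. shoelace: 166.9209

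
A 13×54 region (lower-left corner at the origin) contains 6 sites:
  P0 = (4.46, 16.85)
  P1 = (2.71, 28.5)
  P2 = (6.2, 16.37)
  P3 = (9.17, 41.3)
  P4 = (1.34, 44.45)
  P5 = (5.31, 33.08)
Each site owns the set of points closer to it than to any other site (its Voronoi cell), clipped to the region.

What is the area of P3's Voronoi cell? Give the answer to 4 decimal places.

1. box [0,13]×[0,54]: [(0, 0) (13, 0) (13, 54) (0, 54)]
2. ⊥bis P3·P0 via (6.815,29.075): [(0, 30.3878) (13, 27.8835) (13, 54) (0, 54)]  |A|=323.2361
3. ⊥bis P3·P1 via (5.94,34.9): [(0, 37.8978) (13, 31.3369) (13, 54) (0, 54)]  |A|=251.9741
4. ⊥bis P3·P2 via (7.685,28.835): [(0, 37.8978) (13, 31.3369) (13, 54) (0, 54)]  |A|=251.9741
5. ⊥bis P3·P4 via (5.255,42.875): [(2.7037, 36.5333) (13, 31.3369) (13, 54) (9.7306, 54)]  |A|=145.2256
6. ⊥bis P3·P5 via (7.24,37.19): [(3.6467, 38.8773) (13, 34.4852) (13, 54) (9.7306, 54)]  |A|=115.9847
7. canonical 4-gon: [(3.6467, 38.8773) (13, 34.4852) (13, 54) (9.7306, 54)]
8. shoelace: 115.9847

Area of P3's cell: 115.9847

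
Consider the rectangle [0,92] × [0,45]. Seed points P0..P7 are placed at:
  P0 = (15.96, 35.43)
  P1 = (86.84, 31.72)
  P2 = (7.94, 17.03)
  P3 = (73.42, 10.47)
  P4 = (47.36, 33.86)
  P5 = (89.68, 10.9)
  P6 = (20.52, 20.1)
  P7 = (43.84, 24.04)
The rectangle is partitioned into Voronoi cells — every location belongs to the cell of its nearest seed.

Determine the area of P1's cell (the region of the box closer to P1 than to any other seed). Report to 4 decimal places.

Area of P1's cell: 538.3796

1. box [0,92]×[0,45]: [(0, 0) (92, 0) (92, 45) (0, 45)]
2. ⊥bis P1·P0 via (51.4,33.575): [(49.6426, 0) (92, 0) (92, 45) (51.998, 45)]  |A|=1853.0859
3. ⊥bis P1·P2 via (47.39,24.375): [(50.1442, 9.5823) (51.9283, 0) (92, 0) (92, 45) (51.998, 45)]  |A|=1842.1351
4. ⊥bis P1·P3 via (80.13,21.095): [(51.687, 39.0576) (92, 13.5987) (92, 45) (51.998, 45)]  |A|=751.7936
5. ⊥bis P1·P4 via (67.1,32.79): [(66.9183, 29.4386) (92, 13.5987) (92, 45) (67.7618, 45)]  |A|=582.3883
6. ⊥bis P1·P5 via (88.26,21.31): [(66.9183, 29.4386) (81.2941, 20.3598) (92, 21.8202) (92, 45) (67.7618, 45)]  |A|=538.3796
7. ⊥bis P1·P6 via (53.68,25.91): [(66.9183, 29.4386) (81.2941, 20.3598) (92, 21.8202) (92, 45) (67.7618, 45)]  |A|=538.3796
8. ⊥bis P1·P7 via (65.34,27.88): [(66.9183, 29.4386) (81.2941, 20.3598) (92, 21.8202) (92, 45) (67.7618, 45)]  |A|=538.3796
9. canonical 5-gon: [(66.9183, 29.4386) (81.2941, 20.3598) (92, 21.8202) (92, 45) (67.7618, 45)]
10. shoelace: 538.3796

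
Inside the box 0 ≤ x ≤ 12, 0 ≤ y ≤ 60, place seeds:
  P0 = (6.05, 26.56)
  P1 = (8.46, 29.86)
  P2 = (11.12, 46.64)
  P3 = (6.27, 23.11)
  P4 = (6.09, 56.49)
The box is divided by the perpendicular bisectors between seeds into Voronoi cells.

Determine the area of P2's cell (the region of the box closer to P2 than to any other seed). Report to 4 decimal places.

1. box [0,12]×[0,60]: [(0, 0) (12, 0) (12, 60) (0, 60)]
2. ⊥bis P2·P0 via (8.585,36.6): [(0, 38.7676) (12, 35.7377) (12, 60) (0, 60)]  |A|=272.9678
3. ⊥bis P2·P1 via (9.79,38.25): [(0, 39.8019) (12, 37.8997) (12, 60) (0, 60)]  |A|=253.7904
4. ⊥bis P2·P3 via (8.695,34.875): [(0, 39.8019) (12, 37.8997) (12, 60) (0, 60)]  |A|=253.7904
5. ⊥bis P2·P4 via (8.605,51.565): [(0, 47.1708) (0, 39.8019) (12, 37.8997) (12, 53.2987)]  |A|=136.6072
6. canonical 4-gon: [(0, 47.1708) (0, 39.8019) (12, 37.8997) (12, 53.2987)]
7. shoelace: 136.6072

Area of P2's cell: 136.6072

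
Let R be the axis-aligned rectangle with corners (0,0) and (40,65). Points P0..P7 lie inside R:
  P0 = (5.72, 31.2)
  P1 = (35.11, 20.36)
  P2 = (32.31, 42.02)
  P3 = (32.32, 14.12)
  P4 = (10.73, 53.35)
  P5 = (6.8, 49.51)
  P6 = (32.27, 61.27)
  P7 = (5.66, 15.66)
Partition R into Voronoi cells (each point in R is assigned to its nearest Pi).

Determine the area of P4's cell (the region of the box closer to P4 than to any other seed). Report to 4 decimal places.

1. box [0,40]×[0,65]: [(0, 0) (40, 0) (40, 65) (0, 65)]
2. ⊥bis P4·P0 via (8.225,42.275): [(0, 44.1354) (40, 35.088) (40, 65) (0, 65)]  |A|=1015.5332
3. ⊥bis P4·P1 via (22.92,36.855): [(0, 44.1354) (25.0918, 38.46) (40, 49.4773) (40, 65) (0, 65)]  |A|=908.2735
4. ⊥bis P4·P2 via (21.52,47.685): [(0, 44.1354) (17.5699, 40.1613) (30.6108, 65) (0, 65)]  |A|=563.4602
5. ⊥bis P4·P3 via (21.525,33.735): [(0, 44.1354) (17.5699, 40.1613) (30.6108, 65) (0, 65)]  |A|=563.4602
6. ⊥bis P4·P5 via (8.765,51.43): [(0, 60.4004) (18.3408, 41.6297) (30.6108, 65) (0, 65)]  |A|=399.8711
7. ⊥bis P4·P6 via (21.5,57.31): [(0, 60.4004) (18.3408, 41.6297) (23.5896, 51.6269) (18.6725, 65) (0, 65)]  |A|=320.0452
8. ⊥bis P4·P7 via (8.195,34.505): [(0, 60.4004) (18.3408, 41.6297) (23.5896, 51.6269) (18.6725, 65) (0, 65)]  |A|=320.0452
9. canonical 5-gon: [(0, 60.4004) (18.3408, 41.6297) (23.5896, 51.6269) (18.6725, 65) (0, 65)]
10. shoelace: 320.0452

Area of P4's cell: 320.0452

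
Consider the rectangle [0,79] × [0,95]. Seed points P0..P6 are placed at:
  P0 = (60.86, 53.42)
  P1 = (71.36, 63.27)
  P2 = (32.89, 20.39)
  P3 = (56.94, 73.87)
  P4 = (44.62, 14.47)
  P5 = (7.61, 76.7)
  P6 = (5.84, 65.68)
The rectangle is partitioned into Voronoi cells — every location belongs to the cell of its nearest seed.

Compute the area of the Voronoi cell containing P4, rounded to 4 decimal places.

Area of P4's cell: 1235.6924

1. box [0,79]×[0,95]: [(0, 0) (79, 0) (79, 95) (0, 95)]
2. ⊥bis P4·P0 via (52.74,33.945): [(0, 55.9347) (0, 0) (79, 0) (79, 22.996)]  |A|=3117.7626
3. ⊥bis P4·P1 via (57.99,38.87): [(0, 55.9347) (0, 0) (79, 0) (79, 22.996)]  |A|=3117.7626
4. ⊥bis P4·P2 via (38.755,17.43): [(48.0722, 35.8912) (29.9583, 0) (79, 0) (79, 22.996)]  |A|=1235.6924
5. ⊥bis P4·P3 via (50.78,44.17): [(48.0722, 35.8912) (29.9583, 0) (79, 0) (79, 22.996)]  |A|=1235.6924
6. ⊥bis P4·P5 via (26.115,45.585): [(48.0722, 35.8912) (29.9583, 0) (79, 0) (79, 22.996)]  |A|=1235.6924
7. ⊥bis P4·P6 via (25.23,40.075): [(48.0722, 35.8912) (29.9583, 0) (79, 0) (79, 22.996)]  |A|=1235.6924
8. canonical 4-gon: [(48.0722, 35.8912) (29.9583, 0) (79, 0) (79, 22.996)]
9. shoelace: 1235.6924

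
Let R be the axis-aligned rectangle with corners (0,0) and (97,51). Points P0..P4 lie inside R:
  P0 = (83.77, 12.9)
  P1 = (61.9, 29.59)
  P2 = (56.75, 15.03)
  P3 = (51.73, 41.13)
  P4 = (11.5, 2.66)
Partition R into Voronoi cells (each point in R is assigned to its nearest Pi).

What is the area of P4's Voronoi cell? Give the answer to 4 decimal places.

1. box [0,97]×[0,51]: [(0, 0) (97, 0) (97, 51) (0, 51)]
2. ⊥bis P4·P0 via (47.635,7.78): [(0, 0) (48.7374, 0) (41.5111, 51) (0, 51)]  |A|=2301.3361
3. ⊥bis P4·P1 via (36.7,16.125): [(0, 0) (45.316, 0) (18.0654, 51) (0, 51)]  |A|=1616.2257
4. ⊥bis P4·P2 via (34.125,8.845): [(0, 0) (36.543, 0) (27.3525, 33.6189) (18.0654, 51) (0, 51)]  |A|=1468.7556
5. ⊥bis P4·P3 via (31.615,21.895): [(0, 0) (36.543, 0) (30.1342, 23.4436) (3.7833, 51) (0, 51)]  |A|=1248.8974
6. canonical 5-gon: [(0, 0) (36.543, 0) (30.1342, 23.4436) (3.7833, 51) (0, 51)]
7. shoelace: 1248.8974

Area of P4's cell: 1248.8974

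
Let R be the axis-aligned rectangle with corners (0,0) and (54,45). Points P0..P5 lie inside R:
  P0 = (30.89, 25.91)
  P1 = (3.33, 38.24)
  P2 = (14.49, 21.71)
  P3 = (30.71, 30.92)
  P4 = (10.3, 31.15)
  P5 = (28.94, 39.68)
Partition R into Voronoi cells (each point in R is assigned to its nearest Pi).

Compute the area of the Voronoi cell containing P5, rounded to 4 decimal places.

Area of P5's cell: 304.5993

1. box [0,54]×[0,45]: [(0, 0) (54, 0) (54, 45) (0, 45)]
2. ⊥bis P5·P0 via (29.915,32.795): [(0, 28.5587) (54, 36.2057) (54, 45) (0, 45)]  |A|=681.3612
3. ⊥bis P5·P1 via (16.135,38.96): [(16.5878, 30.9077) (54, 36.2057) (54, 45) (15.7954, 45)]  |A|=433.7021
4. ⊥bis P5·P2 via (21.715,30.695): [(16.3575, 35.0031) (20.7223, 31.4932) (54, 36.2057) (54, 45) (15.7954, 45)]  |A|=425.1684
5. ⊥bis P5·P3 via (29.825,35.3): [(16.3575, 35.0031) (18.7669, 33.0657) (54, 40.1847) (54, 45) (15.7954, 45)]  |A|=324.3018
6. ⊥bis P5·P4 via (19.62,35.415): [(15.8741, 43.6007) (20.5319, 33.4223) (54, 40.1847) (54, 45) (15.7954, 45)]  |A|=304.5993
7. canonical 5-gon: [(15.8741, 43.6007) (20.5319, 33.4223) (54, 40.1847) (54, 45) (15.7954, 45)]
8. shoelace: 304.5993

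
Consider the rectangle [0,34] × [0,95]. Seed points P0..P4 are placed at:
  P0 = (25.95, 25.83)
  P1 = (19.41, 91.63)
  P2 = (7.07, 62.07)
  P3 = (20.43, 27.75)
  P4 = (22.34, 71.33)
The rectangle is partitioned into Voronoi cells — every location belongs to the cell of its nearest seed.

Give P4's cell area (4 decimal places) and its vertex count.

Area of P4's cell: 593.0732 (5 vertices)

1. box [0,34]×[0,95]: [(0, 0) (34, 0) (34, 95) (0, 95)]
2. ⊥bis P4·P0 via (24.145,48.58): [(0, 46.6643) (34, 49.3619) (34, 95) (0, 95)]  |A|=1597.5542
3. ⊥bis P4·P1 via (20.875,81.48): [(0, 78.467) (0, 46.6643) (34, 49.3619) (34, 83.3744)]  |A|=1118.8581
4. ⊥bis P4·P2 via (14.705,66.7): [(6.9601, 79.4716) (25.6222, 48.6972) (34, 49.3619) (34, 83.3744)]  |A|=594.9605
5. ⊥bis P4·P3 via (21.385,49.54): [(6.9601, 79.4716) (25.2129, 49.3722) (30.9571, 49.1205) (34, 49.3619) (34, 83.3744)]  |A|=593.0732
6. canonical 5-gon: [(6.9601, 79.4716) (25.2129, 49.3722) (30.9571, 49.1205) (34, 49.3619) (34, 83.3744)]
7. shoelace: 593.0732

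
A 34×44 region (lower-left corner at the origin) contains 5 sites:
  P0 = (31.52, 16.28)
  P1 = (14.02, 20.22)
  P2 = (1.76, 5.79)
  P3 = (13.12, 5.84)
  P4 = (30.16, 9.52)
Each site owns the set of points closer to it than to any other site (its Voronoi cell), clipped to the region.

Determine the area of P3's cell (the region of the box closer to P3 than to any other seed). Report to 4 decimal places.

1. box [0,34]×[0,44]: [(0, 0) (34, 0) (34, 44) (0, 44)]
2. ⊥bis P3·P0 via (22.32,11.06): [(0, 0) (28.5953, 0) (3.6301, 44) (0, 44)]  |A|=708.9605
3. ⊥bis P3·P1 via (13.57,13.03): [(0, 13.8793) (0, 0) (28.5953, 0) (21.4832, 12.5347)]  |A|=328.3038
4. ⊥bis P3·P2 via (7.44,5.815): [(7.4065, 13.4158) (7.4656, 0) (28.5953, 0) (21.4832, 12.5347)]  |A|=226.8267
5. ⊥bis P3·P4 via (21.64,7.68): [(20.5793, 12.5913) (7.4065, 13.4158) (7.4656, 0) (23.2986, 0)]  |A|=188.0162
6. canonical 4-gon: [(20.5793, 12.5913) (7.4065, 13.4158) (7.4656, 0) (23.2986, 0)]
7. shoelace: 188.0162

Area of P3's cell: 188.0162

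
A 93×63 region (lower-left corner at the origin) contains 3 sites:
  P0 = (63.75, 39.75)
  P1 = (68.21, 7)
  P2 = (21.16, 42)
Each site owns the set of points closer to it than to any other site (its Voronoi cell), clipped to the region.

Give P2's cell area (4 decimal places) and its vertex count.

Area of P2's cell: 2504.9567 (5 vertices)

1. box [0,93]×[0,63]: [(0, 0) (93, 0) (93, 63) (0, 63)]
2. ⊥bis P2·P0 via (42.455,40.875): [(0, 0) (40.2956, 0) (43.6238, 63) (0, 63)]  |A|=2643.4627
3. ⊥bis P2·P1 via (44.685,24.5): [(0, 0) (26.4597, 0) (41.3533, 20.0213) (43.6238, 63) (0, 63)]  |A|=2504.9567
4. canonical 5-gon: [(0, 0) (26.4597, 0) (41.3533, 20.0213) (43.6238, 63) (0, 63)]
5. shoelace: 2504.9567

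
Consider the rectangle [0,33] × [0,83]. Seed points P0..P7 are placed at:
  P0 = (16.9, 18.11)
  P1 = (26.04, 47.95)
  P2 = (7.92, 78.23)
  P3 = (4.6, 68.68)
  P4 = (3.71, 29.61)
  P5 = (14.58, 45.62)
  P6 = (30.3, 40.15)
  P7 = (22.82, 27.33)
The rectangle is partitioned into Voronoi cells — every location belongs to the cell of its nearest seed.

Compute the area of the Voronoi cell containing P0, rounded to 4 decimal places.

1. box [0,33]×[0,83]: [(0, 0) (33, 0) (33, 83) (0, 83)]
2. ⊥bis P0·P1 via (21.47,33.03): [(0, 39.6063) (0, 0) (33, 0) (33, 29.4984)]  |A|=1140.2263
3. ⊥bis P0·P2 via (12.41,48.17): [(0, 39.6063) (0, 0) (33, 0) (33, 29.4984)]  |A|=1140.2263
4. ⊥bis P0·P3 via (10.75,43.395): [(0, 39.6063) (0, 0) (33, 0) (33, 29.4984)]  |A|=1140.2263
5. ⊥bis P0·P4 via (10.305,23.86): [(18.9682, 33.7963) (0, 12.0406) (0, 0) (33, 0) (33, 29.4984)]  |A|=878.791
6. ⊥bis P0·P5 via (15.74,31.865): [(23.2153, 32.4954) (17.4069, 32.0056) (0, 12.0406) (0, 0) (33, 0) (33, 29.4984)]  |A|=873.9728
7. ⊥bis P0·P6 via (23.6,29.13): [(18.6921, 32.114) (17.4069, 32.0056) (0, 12.0406) (0, 0) (33, 0) (33, 23.4149)]  |A|=821.8077
8. ⊥bis P0·P7 via (19.86,22.72): [(13.0971, 27.0624) (0, 12.0406) (0, 0) (33, 0) (33, 14.283)]  |A|=667.5146
9. canonical 5-gon: [(13.0971, 27.0624) (0, 12.0406) (0, 0) (33, 0) (33, 14.283)]
10. shoelace: 667.5146

Area of P0's cell: 667.5146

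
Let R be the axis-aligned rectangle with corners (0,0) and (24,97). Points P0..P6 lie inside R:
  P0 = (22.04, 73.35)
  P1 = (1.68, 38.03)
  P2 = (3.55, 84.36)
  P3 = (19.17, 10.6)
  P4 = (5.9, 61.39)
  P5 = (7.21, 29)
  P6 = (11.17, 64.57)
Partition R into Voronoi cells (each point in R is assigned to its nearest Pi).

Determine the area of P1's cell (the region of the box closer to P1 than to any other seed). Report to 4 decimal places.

1. box [0,24]×[0,97]: [(0, 0) (24, 0) (24, 97) (0, 97)]
2. ⊥bis P1·P0 via (11.86,55.69): [(0, 62.5266) (0, 0) (24, 0) (24, 48.692)]  |A|=1334.6231
3. ⊥bis P1·P2 via (2.615,61.195): [(2.2871, 61.2082) (0, 61.3005) (0, 0) (24, 0) (24, 48.692)]  |A|=1333.2211
4. ⊥bis P1·P3 via (10.425,24.315): [(2.2871, 61.2082) (0, 61.3005) (0, 17.6678) (24, 32.9707) (24, 48.692)]  |A|=725.5589
5. ⊥bis P1·P4 via (3.79,49.71): [(0, 50.3947) (0, 17.6678) (24, 32.9707) (24, 46.059)]  |A|=549.7824
6. ⊥bis P1·P5 via (4.445,33.515): [(0, 50.3947) (0, 30.7929) (24, 45.4905) (24, 46.059)]  |A|=242.0437
7. ⊥bis P1·P6 via (6.425,51.3): [(18.1025, 47.1244) (0, 50.3947) (0, 30.7929) (23.5104, 45.1907)]  |A|=239.0832
8. canonical 4-gon: [(18.1025, 47.1244) (0, 50.3947) (0, 30.7929) (23.5104, 45.1907)]
9. shoelace: 239.0832

Area of P1's cell: 239.0832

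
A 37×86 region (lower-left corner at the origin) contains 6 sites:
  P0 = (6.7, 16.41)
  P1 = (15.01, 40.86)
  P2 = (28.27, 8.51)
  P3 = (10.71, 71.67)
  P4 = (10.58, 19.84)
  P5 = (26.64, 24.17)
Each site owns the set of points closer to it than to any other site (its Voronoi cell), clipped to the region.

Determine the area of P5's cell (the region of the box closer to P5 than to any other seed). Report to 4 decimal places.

1. box [0,37]×[0,86]: [(0, 0) (37, 0) (37, 86) (0, 86)]
2. ⊥bis P5·P0 via (16.67,20.29): [(0, 63.125) (24.5662, 0) (37, 0) (37, 86) (0, 86)]  |A|=2406.6287
3. ⊥bis P5·P1 via (20.825,32.515): [(13.8137, 27.6294) (24.5662, 0) (37, 0) (37, 43.7861)]  |A|=679.3872
4. ⊥bis P5·P2 via (27.455,16.34): [(13.8137, 27.6294) (18.5672, 15.4149) (37, 17.3335) (37, 43.7861)]  |A|=423.8021
5. ⊥bis P5·P3 via (18.675,47.92): [(13.8137, 27.6294) (18.5672, 15.4149) (37, 17.3335) (37, 43.7861)]  |A|=423.8021
6. ⊥bis P5·P4 via (18.61,22.005): [(16.5748, 29.5534) (20.3371, 15.5991) (37, 17.3335) (37, 43.7861)]  |A|=389.6713
7. canonical 4-gon: [(16.5748, 29.5534) (20.3371, 15.5991) (37, 17.3335) (37, 43.7861)]
8. shoelace: 389.6713

Area of P5's cell: 389.6713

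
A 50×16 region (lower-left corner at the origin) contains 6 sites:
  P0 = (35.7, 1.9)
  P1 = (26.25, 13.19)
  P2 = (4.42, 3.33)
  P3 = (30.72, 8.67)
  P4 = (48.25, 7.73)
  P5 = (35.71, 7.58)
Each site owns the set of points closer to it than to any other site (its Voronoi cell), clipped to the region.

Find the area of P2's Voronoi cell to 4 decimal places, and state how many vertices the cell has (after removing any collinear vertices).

Area of P2's cell: 247.0840 (5 vertices)

1. box [0,50]×[0,16]: [(0, 0) (50, 0) (50, 16) (0, 16)]
2. ⊥bis P2·P0 via (20.06,2.615): [(0, 0) (19.9405, 0) (20.6719, 16) (0, 16)]  |A|=324.8989
3. ⊥bis P2·P1 via (15.335,8.26): [(0, 0) (19.0658, 0) (11.8391, 16) (0, 16)]  |A|=247.239
4. ⊥bis P2·P3 via (17.57,6): [(0, 0) (18.7883, 0) (18.5616, 1.1164) (11.8391, 16) (0, 16)]  |A|=247.084
5. ⊥bis P2·P4 via (26.335,5.53): [(0, 0) (18.7883, 0) (18.5616, 1.1164) (11.8391, 16) (0, 16)]  |A|=247.084
6. ⊥bis P2·P5 via (20.065,5.455): [(0, 0) (18.7883, 0) (18.5616, 1.1164) (11.8391, 16) (0, 16)]  |A|=247.084
7. canonical 5-gon: [(0, 0) (18.7883, 0) (18.5616, 1.1164) (11.8391, 16) (0, 16)]
8. shoelace: 247.084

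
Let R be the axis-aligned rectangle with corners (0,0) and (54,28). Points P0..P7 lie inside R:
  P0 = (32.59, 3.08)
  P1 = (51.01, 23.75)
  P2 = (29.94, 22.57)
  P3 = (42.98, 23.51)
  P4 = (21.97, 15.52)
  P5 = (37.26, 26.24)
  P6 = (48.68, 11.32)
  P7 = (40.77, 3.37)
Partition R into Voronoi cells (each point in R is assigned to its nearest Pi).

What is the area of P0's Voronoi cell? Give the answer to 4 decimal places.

1. box [0,54]×[0,28]: [(0, 0) (54, 0) (54, 28) (0, 28)]
2. ⊥bis P0·P1 via (41.8,13.415): [(0, 0) (54, 0) (54, 2.543) (25.4334, 28) (0, 28)]  |A|=1148.3908
3. ⊥bis P0·P2 via (31.265,12.825): [(0, 8.574) (0, 0) (54, 0) (54, 2.543) (40.9798, 14.1459)]  |A|=574.1747
4. ⊥bis P0·P3 via (37.785,13.295): [(37.1388, 13.6236) (0, 8.574) (0, 0) (54, 0) (54, 2.543) (47.4508, 8.3793)]  |A|=561.4101
5. ⊥bis P0·P4 via (27.28,9.3): [(37.1388, 13.6236) (31.4364, 12.8483) (16.3862, 0) (54, 0) (54, 2.543) (47.4508, 8.3793)]  |A|=321.3749
6. ⊥bis P0·P5 via (34.925,14.66): [(37.1388, 13.6236) (31.4364, 12.8483) (16.3862, 0) (54, 0) (54, 2.543) (47.4508, 8.3793)]  |A|=321.3749
7. ⊥bis P0·P6 via (40.635,7.2): [(37.4181, 13.4816) (37.1388, 13.6236) (31.4364, 12.8483) (16.3862, 0) (44.3223, 0)]  |A|=222.4861
8. ⊥bis P0·P7 via (36.68,3.225): [(36.3153, 13.5117) (31.4364, 12.8483) (16.3862, 0) (36.7943, 0)]  |A|=164.2249
9. canonical 4-gon: [(36.3153, 13.5117) (31.4364, 12.8483) (16.3862, 0) (36.7943, 0)]
10. shoelace: 164.2249

Area of P0's cell: 164.2249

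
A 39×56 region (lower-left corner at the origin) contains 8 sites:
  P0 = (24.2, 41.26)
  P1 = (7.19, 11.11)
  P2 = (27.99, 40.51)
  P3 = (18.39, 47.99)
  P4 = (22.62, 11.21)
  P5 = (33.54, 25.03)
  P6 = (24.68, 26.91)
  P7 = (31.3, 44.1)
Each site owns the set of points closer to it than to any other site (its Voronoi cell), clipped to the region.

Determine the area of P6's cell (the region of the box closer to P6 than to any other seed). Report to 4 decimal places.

Area of P6's cell: 283.6428

1. box [0,39]×[0,56]: [(0, 0) (39, 0) (39, 56) (0, 56)]
2. ⊥bis P6·P0 via (24.44,34.085): [(0, 33.2675) (0, 0) (39, 0) (39, 34.572)]  |A|=1322.8706
3. ⊥bis P6·P1 via (15.935,19.01): [(2.9655, 33.3667) (33.1081, 0) (39, 0) (39, 34.572)]  |A|=721.1881
4. ⊥bis P6·P2 via (26.335,33.71): [(24.7514, 34.0954) (2.9655, 33.3667) (33.1081, 0) (39, 0) (39, 30.6276)]  |A|=693.0866
5. ⊥bis P6·P3 via (21.535,37.45): [(24.7514, 34.0954) (8.4671, 33.5507) (4.0027, 32.2186) (33.1081, 0) (39, 0) (39, 30.6276)]  |A|=689.833
6. ⊥bis P6·P4 via (23.65,19.06): [(24.7514, 34.0954) (8.4671, 33.5507) (4.0027, 32.2186) (14.8463, 20.2151) (39, 17.0459) (39, 30.6276)]  |A|=424.4196
7. ⊥bis P6·P5 via (29.11,25.97): [(30.5354, 32.6877) (24.7514, 34.0954) (8.4671, 33.5507) (4.0027, 32.2186) (14.8463, 20.2151) (27.5356, 18.5502)]  |A|=283.6428
8. ⊥bis P6·P7 via (27.99,35.505): [(30.5354, 32.6877) (24.7514, 34.0954) (8.4671, 33.5507) (4.0027, 32.2186) (14.8463, 20.2151) (27.5356, 18.5502)]  |A|=283.6428
9. canonical 6-gon: [(30.5354, 32.6877) (24.7514, 34.0954) (8.4671, 33.5507) (4.0027, 32.2186) (14.8463, 20.2151) (27.5356, 18.5502)]
10. shoelace: 283.6428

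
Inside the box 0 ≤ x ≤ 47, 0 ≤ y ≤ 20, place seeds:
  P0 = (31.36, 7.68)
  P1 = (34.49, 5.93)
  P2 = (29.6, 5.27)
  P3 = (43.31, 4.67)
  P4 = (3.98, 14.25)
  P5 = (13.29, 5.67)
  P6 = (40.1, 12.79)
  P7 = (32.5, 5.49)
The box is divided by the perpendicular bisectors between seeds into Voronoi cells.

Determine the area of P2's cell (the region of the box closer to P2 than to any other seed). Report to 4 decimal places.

1. box [0,47]×[0,20]: [(0, 0) (47, 0) (47, 20) (0, 20)]
2. ⊥bis P2·P0 via (30.48,6.475): [(0, 0) (39.3463, 0) (11.96, 20) (0, 20)]  |A|=513.0631
3. ⊥bis P2·P1 via (32.045,5.6): [(0, 0) (32.8008, 0) (32.0851, 5.3028) (11.96, 20) (0, 20)]  |A|=495.7083
4. ⊥bis P2·P3 via (36.455,4.97): [(0, 0) (32.8008, 0) (32.0851, 5.3028) (11.96, 20) (0, 20)]  |A|=495.7083
5. ⊥bis P2·P4 via (16.79,9.76): [(13.369, 0) (32.8008, 0) (32.0851, 5.3028) (18.6633, 15.1046)]  |A|=178.8336
6. ⊥bis P2·P5 via (21.445,5.47): [(21.3108, 0) (32.8008, 0) (32.0851, 5.3028) (21.6282, 12.9394)]  |A|=99.3294
7. ⊥bis P2·P6 via (34.85,9.03): [(21.3108, 0) (32.8008, 0) (32.0851, 5.3028) (21.6282, 12.9394)]  |A|=99.3294
8. ⊥bis P2·P7 via (31.05,5.38): [(21.3108, 0) (31.4581, 0) (30.9955, 6.0985) (21.6282, 12.9394)]  |A|=92.6309
9. canonical 4-gon: [(21.3108, 0) (31.4581, 0) (30.9955, 6.0985) (21.6282, 12.9394)]
10. shoelace: 92.6309

Area of P2's cell: 92.6309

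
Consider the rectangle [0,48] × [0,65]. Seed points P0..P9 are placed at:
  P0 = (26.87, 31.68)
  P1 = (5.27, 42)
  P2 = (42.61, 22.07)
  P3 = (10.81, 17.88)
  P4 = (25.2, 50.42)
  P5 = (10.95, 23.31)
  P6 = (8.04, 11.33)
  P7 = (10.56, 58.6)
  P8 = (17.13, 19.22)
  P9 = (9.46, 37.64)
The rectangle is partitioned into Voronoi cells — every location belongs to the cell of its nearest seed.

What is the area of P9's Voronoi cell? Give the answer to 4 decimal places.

1. box [0,48]×[0,65]: [(0, 0) (48, 0) (48, 65) (0, 65)]
2. ⊥bis P9·P0 via (18.165,34.66): [(0, 0) (6.2998, 0) (28.5514, 65) (0, 65)]  |A|=1132.6616
3. ⊥bis P9·P1 via (7.365,39.82): [(0, 32.7422) (0, 0) (6.2998, 0) (26.0925, 57.8173)]  |A|=609.28
4. ⊥bis P9·P2 via (26.035,29.855): [(0, 32.7422) (0, 0) (6.2998, 0) (26.0925, 57.8173)]  |A|=609.28
5. ⊥bis P9·P3 via (10.135,27.76): [(0, 32.7422) (0, 27.0676) (15.9386, 28.1565) (26.0925, 57.8173)]  |A|=304.8799
6. ⊥bis P9·P4 via (17.33,44.03): [(14.8825, 47.0444) (0, 32.7422) (0, 27.0676) (15.9386, 28.1565) (20.1737, 40.5277)]  |A|=239.8531
7. ⊥bis P9·P5 via (10.205,30.475): [(14.8825, 47.0444) (0, 32.7422) (0, 29.4139) (16.9733, 31.1787) (20.1737, 40.5277)]  |A|=196.4187
8. ⊥bis P9·P6 via (8.75,24.485): [(14.8825, 47.0444) (0, 32.7422) (0, 29.4139) (16.9733, 31.1787) (20.1737, 40.5277)]  |A|=196.4187
9. ⊥bis P9·P7 via (10.01,48.12): [(14.8825, 47.0444) (0, 32.7422) (0, 29.4139) (16.9733, 31.1787) (20.1737, 40.5277)]  |A|=196.4187
10. ⊥bis P9·P8 via (13.295,28.43): [(14.8825, 47.0444) (0, 32.7422) (0, 29.4139) (16.9733, 31.1787) (20.1737, 40.5277)]  |A|=196.4187
11. canonical 5-gon: [(14.8825, 47.0444) (0, 32.7422) (0, 29.4139) (16.9733, 31.1787) (20.1737, 40.5277)]
12. shoelace: 196.4187

Area of P9's cell: 196.4187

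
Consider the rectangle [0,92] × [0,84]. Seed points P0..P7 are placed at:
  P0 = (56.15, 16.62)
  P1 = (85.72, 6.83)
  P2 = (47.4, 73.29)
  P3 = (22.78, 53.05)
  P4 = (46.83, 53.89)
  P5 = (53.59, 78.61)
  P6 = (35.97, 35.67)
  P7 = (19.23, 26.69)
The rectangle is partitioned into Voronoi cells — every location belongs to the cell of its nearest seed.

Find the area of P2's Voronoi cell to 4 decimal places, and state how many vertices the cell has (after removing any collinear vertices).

1. box [0,92]×[0,84]: [(0, 0) (92, 0) (92, 84) (0, 84)]
2. ⊥bis P2·P0 via (51.775,44.955): [(0, 36.9608) (92, 51.1658) (92, 84) (0, 84)]  |A|=3674.1741
3. ⊥bis P2·P1 via (66.56,40.06): [(0, 36.9608) (83.5617, 49.8629) (92, 54.7284) (92, 84) (0, 84)]  |A|=3659.1432
4. ⊥bis P2·P3 via (35.09,63.17): [(50.2571, 44.7206) (83.5617, 49.8629) (92, 54.7284) (92, 84) (17.9657, 84)]  |A|=2124.2739
5. ⊥bis P2·P4 via (47.115,63.59): [(34.4385, 63.9625) (92, 62.2712) (92, 84) (17.9657, 84)]  |A|=1367.1029
6. ⊥bis P2·P5 via (50.495,75.95): [(34.4385, 63.9625) (61.4806, 63.1679) (43.5764, 84) (17.9657, 84)]  |A|=531.1459
7. ⊥bis P2·P6 via (41.685,54.48): [(34.4385, 63.9625) (61.4806, 63.1679) (43.5764, 84) (17.9657, 84)]  |A|=531.1459
8. ⊥bis P2·P7 via (33.315,49.99): [(34.4385, 63.9625) (61.4806, 63.1679) (43.5764, 84) (17.9657, 84)]  |A|=531.1459
9. canonical 4-gon: [(34.4385, 63.9625) (61.4806, 63.1679) (43.5764, 84) (17.9657, 84)]
10. shoelace: 531.1459

Area of P2's cell: 531.1459 (4 vertices)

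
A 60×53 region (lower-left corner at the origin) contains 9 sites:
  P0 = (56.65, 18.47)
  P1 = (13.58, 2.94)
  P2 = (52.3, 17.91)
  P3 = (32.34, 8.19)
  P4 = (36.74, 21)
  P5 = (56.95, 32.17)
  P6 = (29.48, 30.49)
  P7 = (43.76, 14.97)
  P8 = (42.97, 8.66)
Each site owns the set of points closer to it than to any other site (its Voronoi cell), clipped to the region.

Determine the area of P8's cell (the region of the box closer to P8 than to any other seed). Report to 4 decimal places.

1. box [0,60]×[0,53]: [(0, 0) (60, 0) (60, 53) (0, 53)]
2. ⊥bis P8·P0 via (49.81,13.565): [(0, 0) (59.5375, 0) (21.531, 53) (0, 53)]  |A|=2148.3149
3. ⊥bis P8·P1 via (28.275,5.8): [(29.4038, 0) (59.5375, 0) (21.531, 53) (19.0887, 53)]  |A|=863.2619
4. ⊥bis P8·P2 via (47.635,13.285): [(21.7336, 39.4104) (29.4038, 0) (59.5375, 0) (56.2214, 4.6244)]  |A|=615.8549
5. ⊥bis P8·P3 via (37.655,8.425): [(36.9642, 24.0481) (38.0275, 0) (59.5375, 0) (56.2214, 4.6244)]  |A|=270.9571
6. ⊥bis P8·P4 via (39.855,14.83): [(44.019, 16.9323) (37.426, 13.6037) (38.0275, 0) (59.5375, 0) (56.2214, 4.6244)]  |A|=235.7588
7. ⊥bis P8·P5 via (49.96,20.415): [(44.019, 16.9323) (37.426, 13.6037) (38.0275, 0) (59.5375, 0) (56.2214, 4.6244)]  |A|=235.7588
8. ⊥bis P8·P6 via (36.225,19.575): [(44.019, 16.9323) (37.426, 13.6037) (38.0275, 0) (59.5375, 0) (56.2214, 4.6244)]  |A|=235.7588
9. ⊥bis P8·P7 via (43.365,11.815): [(49.9041, 10.9963) (37.4725, 12.5527) (38.0275, 0) (59.5375, 0) (56.2214, 4.6244)]  |A|=199.9003
10. canonical 5-gon: [(49.9041, 10.9963) (37.4725, 12.5527) (38.0275, 0) (59.5375, 0) (56.2214, 4.6244)]
11. shoelace: 199.9003

Area of P8's cell: 199.9003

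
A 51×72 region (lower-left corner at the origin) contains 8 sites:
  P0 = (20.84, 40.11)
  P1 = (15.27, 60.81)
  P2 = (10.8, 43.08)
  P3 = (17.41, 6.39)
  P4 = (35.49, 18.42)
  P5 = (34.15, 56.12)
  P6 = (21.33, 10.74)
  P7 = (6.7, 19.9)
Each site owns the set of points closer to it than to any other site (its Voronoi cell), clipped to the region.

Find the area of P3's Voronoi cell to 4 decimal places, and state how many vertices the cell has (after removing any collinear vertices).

1. box [0,51]×[0,72]: [(0, 0) (51, 0) (51, 72) (0, 72)]
2. ⊥bis P3·P0 via (19.125,23.25): [(0, 25.1954) (0, 0) (51, 0) (51, 20.0077)]  |A|=1152.6783
3. ⊥bis P3·P1 via (16.34,33.6): [(0, 25.1954) (0, 0) (51, 0) (51, 20.0077)]  |A|=1152.6783
4. ⊥bis P3·P2 via (14.105,24.735): [(10.6483, 24.1122) (0, 22.1939) (0, 0) (51, 0) (51, 20.0077)]  |A|=1136.6977
5. ⊥bis P3·P4 via (26.45,12.405): [(19.2419, 23.2381) (10.6483, 24.1122) (0, 22.1939) (0, 0) (34.704, 0)]  |A|=629.6507
6. ⊥bis P3·P5 via (25.78,31.255): [(19.2419, 23.2381) (10.6483, 24.1122) (0, 22.1939) (0, 0) (34.704, 0)]  |A|=629.6507
7. ⊥bis P3·P6 via (19.37,8.565): [(3.5387, 22.8314) (0, 22.1939) (0, 0) (28.8745, 0)]  |A|=368.8912
8. ⊥bis P3·P7 via (12.055,13.145): [(13.2427, 14.0866) (0, 3.5884) (0, 0) (28.8745, 0)]  |A|=227.1321
9. canonical 4-gon: [(13.2427, 14.0866) (0, 3.5884) (0, 0) (28.8745, 0)]
10. shoelace: 227.1321

Area of P3's cell: 227.1321 (4 vertices)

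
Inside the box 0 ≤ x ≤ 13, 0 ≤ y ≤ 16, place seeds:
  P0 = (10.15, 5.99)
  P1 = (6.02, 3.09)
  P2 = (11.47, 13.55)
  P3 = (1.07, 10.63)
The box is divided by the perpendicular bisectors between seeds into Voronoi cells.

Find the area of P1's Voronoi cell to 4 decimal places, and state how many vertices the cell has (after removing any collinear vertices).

1. box [0,13]×[0,16]: [(0, 0) (13, 0) (13, 16) (0, 16)]
2. ⊥bis P1·P0 via (8.085,4.54): [(0, 0) (11.2729, 0) (0.038, 16) (0, 16)]  |A|=90.4874
3. ⊥bis P1·P2 via (8.745,8.32): [(0, 12.8764) (0, 0) (11.2729, 0) (3.5187, 11.0431)]  |A|=84.8977
4. ⊥bis P1·P3 via (3.545,6.86): [(0, 4.5327) (0, 0) (11.2729, 0) (5.5375, 8.168)]  |A|=58.5886
5. canonical 4-gon: [(0, 4.5327) (0, 0) (11.2729, 0) (5.5375, 8.168)]
6. shoelace: 58.5886

Area of P1's cell: 58.5886 (4 vertices)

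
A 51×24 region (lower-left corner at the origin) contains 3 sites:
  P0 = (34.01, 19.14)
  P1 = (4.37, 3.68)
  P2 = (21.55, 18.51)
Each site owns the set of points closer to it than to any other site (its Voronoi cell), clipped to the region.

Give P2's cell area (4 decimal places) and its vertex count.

1. box [0,51]×[0,24]: [(0, 0) (51, 0) (51, 24) (0, 24)]
2. ⊥bis P2·P0 via (27.78,18.825): [(0, 0) (28.7318, 0) (27.5183, 24) (0, 24)]  |A|=675.002
3. ⊥bis P2·P1 via (12.96,11.095): [(22.5373, 0) (28.7318, 0) (27.5183, 24) (1.8202, 24)]  |A|=382.711
4. canonical 4-gon: [(22.5373, 0) (28.7318, 0) (27.5183, 24) (1.8202, 24)]
5. shoelace: 382.711

Area of P2's cell: 382.7110 (4 vertices)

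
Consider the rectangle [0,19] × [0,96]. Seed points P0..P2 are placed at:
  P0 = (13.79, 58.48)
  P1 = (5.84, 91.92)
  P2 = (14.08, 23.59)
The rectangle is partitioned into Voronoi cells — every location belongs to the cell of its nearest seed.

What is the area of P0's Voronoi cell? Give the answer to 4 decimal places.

1. box [0,19]×[0,96]: [(0, 0) (19, 0) (19, 96) (0, 96)]
2. ⊥bis P0·P1 via (9.815,75.2): [(0, 72.8666) (0, 0) (19, 0) (19, 77.3836)]  |A|=1427.3771
3. ⊥bis P0·P2 via (13.935,41.035): [(0, 72.8666) (0, 40.9192) (19, 41.0771) (19, 77.3836)]  |A|=648.4125
4. canonical 4-gon: [(0, 72.8666) (0, 40.9192) (19, 41.0771) (19, 77.3836)]
5. shoelace: 648.4125

Area of P0's cell: 648.4125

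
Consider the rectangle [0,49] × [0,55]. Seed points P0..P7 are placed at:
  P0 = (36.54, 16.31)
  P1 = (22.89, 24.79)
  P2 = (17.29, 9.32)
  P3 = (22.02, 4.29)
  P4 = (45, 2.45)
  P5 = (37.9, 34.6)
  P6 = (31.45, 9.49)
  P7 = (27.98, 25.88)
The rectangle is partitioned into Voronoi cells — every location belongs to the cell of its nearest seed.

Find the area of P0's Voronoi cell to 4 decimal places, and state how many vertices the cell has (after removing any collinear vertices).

1. box [0,49]×[0,55]: [(0, 0) (49, 0) (49, 55) (0, 55)]
2. ⊥bis P0·P1 via (29.715,20.55): [(16.9484, 0) (49, 0) (49, 51.5925)]  |A|=826.8106
3. ⊥bis P0·P2 via (26.915,12.815): [(26.1753, 14.8522) (31.5683, 0) (49, 0) (49, 51.5925)]  |A|=718.2416
4. ⊥bis P0·P3 via (29.28,10.3): [(26.1753, 14.8522) (26.6938, 13.424) (37.8066, 0) (49, 0) (49, 51.5925)]  |A|=676.3704
5. ⊥bis P0·P4 via (40.77,9.38): [(26.1753, 14.8522) (26.6938, 13.424) (33.6429, 5.0297) (49, 14.4035) (49, 51.5925)]  |A|=537.6226
6. ⊥bis P0·P5 via (37.22,25.455): [(32.959, 25.7718) (26.1753, 14.8522) (26.6938, 13.424) (33.6429, 5.0297) (49, 14.4035) (49, 24.5791)]  |A|=320.9621
7. ⊥bis P0·P6 via (33.995,12.9): [(32.959, 25.7718) (27.8238, 17.5058) (39.6376, 8.6888) (49, 14.4035) (49, 24.5791)]  |A|=252.1309
8. ⊥bis P0·P7 via (32.26,21.095): [(37.141, 25.4609) (28.0547, 17.3335) (39.6376, 8.6888) (49, 14.4035) (49, 24.5791)]  |A|=232.3273
9. canonical 5-gon: [(37.141, 25.4609) (28.0547, 17.3335) (39.6376, 8.6888) (49, 14.4035) (49, 24.5791)]
10. shoelace: 232.3273

Area of P0's cell: 232.3273 (5 vertices)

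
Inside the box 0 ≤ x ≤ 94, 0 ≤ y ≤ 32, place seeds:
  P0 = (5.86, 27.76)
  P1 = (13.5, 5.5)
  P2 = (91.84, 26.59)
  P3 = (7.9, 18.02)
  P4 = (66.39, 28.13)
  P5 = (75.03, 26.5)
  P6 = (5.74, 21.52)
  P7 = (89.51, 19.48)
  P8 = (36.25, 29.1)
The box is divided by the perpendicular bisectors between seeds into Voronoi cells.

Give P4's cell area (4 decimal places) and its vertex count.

Area of P4's cell: 565.1626 (4 vertices)

1. box [0,94]×[0,32]: [(0, 0) (94, 0) (94, 32) (0, 32)]
2. ⊥bis P4·P0 via (36.125,27.945): [(36.2958, 0) (94, 0) (94, 32) (36.1002, 32)]  |A|=1849.6635
3. ⊥bis P4·P1 via (39.945,16.815): [(36.1387, 25.711) (47.1396, 0) (94, 0) (94, 32) (36.1002, 32)]  |A|=1710.2607
4. ⊥bis P4·P2 via (79.115,27.36): [(36.1387, 25.711) (47.1396, 0) (77.4594, 0) (79.3958, 32) (36.1002, 32)]  |A|=1211.9439
5. ⊥bis P4·P3 via (37.145,23.075): [(36.1185, 29.0139) (37.0626, 23.5516) (47.1396, 0) (77.4594, 0) (79.3958, 32) (36.1002, 32)]  |A|=1210.4398
6. ⊥bis P4·P5 via (70.71,27.315): [(36.1185, 29.0139) (37.0626, 23.5516) (47.1396, 0) (65.5568, 0) (71.5939, 32) (36.1002, 32)]  |A|=895.1676
7. ⊥bis P4·P6 via (36.065,24.825): [(36.1185, 29.0139) (37.0626, 23.5516) (47.1396, 0) (65.5568, 0) (71.5939, 32) (36.1002, 32)]  |A|=895.1676
8. ⊥bis P4·P7 via (77.95,23.805): [(36.1185, 29.0139) (37.0626, 23.5516) (47.1396, 0) (65.5568, 0) (71.5939, 32) (36.1002, 32)]  |A|=895.1676
9. ⊥bis P4·P8 via (51.32,28.615): [(50.3991, 0) (65.5568, 0) (71.5939, 32) (51.4289, 32)]  |A|=565.1626
10. canonical 4-gon: [(50.3991, 0) (65.5568, 0) (71.5939, 32) (51.4289, 32)]
11. shoelace: 565.1626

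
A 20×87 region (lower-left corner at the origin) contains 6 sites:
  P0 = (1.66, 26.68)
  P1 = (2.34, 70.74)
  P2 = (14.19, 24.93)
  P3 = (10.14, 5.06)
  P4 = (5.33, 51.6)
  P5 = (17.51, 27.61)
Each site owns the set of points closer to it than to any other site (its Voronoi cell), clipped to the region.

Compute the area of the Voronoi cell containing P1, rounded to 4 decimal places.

Area of P1's cell: 497.3384

1. box [0,20]×[0,87]: [(0, 0) (20, 0) (20, 87) (0, 87)]
2. ⊥bis P1·P0 via (2,48.71): [(0, 48.7409) (20, 48.4322) (20, 87) (0, 87)]  |A|=768.2694
3. ⊥bis P1·P2 via (8.265,47.835): [(0, 48.7409) (11.1044, 48.5695) (20, 50.8706) (20, 87) (0, 87)]  |A|=757.4239
4. ⊥bis P1·P3 via (6.24,37.9): [(0, 48.7409) (11.1044, 48.5695) (20, 50.8706) (20, 87) (0, 87)]  |A|=757.4239
5. ⊥bis P1·P4 via (3.835,61.17): [(0, 60.5709) (20, 63.6953) (20, 87) (0, 87)]  |A|=497.3384
6. ⊥bis P1·P5 via (9.925,49.175): [(0, 60.5709) (20, 63.6953) (20, 87) (0, 87)]  |A|=497.3384
7. canonical 4-gon: [(0, 60.5709) (20, 63.6953) (20, 87) (0, 87)]
8. shoelace: 497.3384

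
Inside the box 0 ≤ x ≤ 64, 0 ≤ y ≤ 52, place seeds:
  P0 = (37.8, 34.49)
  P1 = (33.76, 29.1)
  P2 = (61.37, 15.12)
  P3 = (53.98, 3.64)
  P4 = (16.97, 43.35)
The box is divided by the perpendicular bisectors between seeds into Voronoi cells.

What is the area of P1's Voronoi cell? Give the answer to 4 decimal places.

1. box [0,64]×[0,52]: [(0, 0) (64, 0) (64, 52) (0, 52)]
2. ⊥bis P1·P0 via (35.78,31.795): [(0, 0) (64, 0) (64, 10.6431) (8.8233, 52) (0, 52)]  |A|=2187.0317
3. ⊥bis P1·P2 via (47.565,22.11): [(0, 0) (36.3699, 0) (47.8776, 22.7274) (8.8233, 52) (0, 52)]  |A|=1787.255
4. ⊥bis P1·P3 via (43.87,16.37): [(0, 0) (23.2577, 0) (45.189, 17.4176) (47.8776, 22.7274) (8.8233, 52) (0, 52)]  |A|=1673.0643
5. ⊥bis P1·P4 via (25.365,36.225): [(0, 6.3388) (0, 0) (23.2577, 0) (45.189, 17.4176) (47.8776, 22.7274) (27.1165, 38.2886)]  |A|=993.4895
6. canonical 6-gon: [(0, 6.3388) (0, 0) (23.2577, 0) (45.189, 17.4176) (47.8776, 22.7274) (27.1165, 38.2886)]
7. shoelace: 993.4895

Area of P1's cell: 993.4895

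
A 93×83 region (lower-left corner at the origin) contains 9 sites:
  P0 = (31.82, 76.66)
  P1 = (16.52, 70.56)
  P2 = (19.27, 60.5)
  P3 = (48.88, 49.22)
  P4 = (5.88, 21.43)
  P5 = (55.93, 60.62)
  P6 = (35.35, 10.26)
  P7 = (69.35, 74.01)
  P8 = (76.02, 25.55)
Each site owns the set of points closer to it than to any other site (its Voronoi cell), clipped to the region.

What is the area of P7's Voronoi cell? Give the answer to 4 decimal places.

Area of P7's cell: 944.8503

1. box [0,93]×[0,83]: [(0, 0) (93, 0) (93, 83) (0, 83)]
2. ⊥bis P7·P0 via (50.585,75.335): [(45.2656, 0) (93, 0) (93, 83) (51.1262, 83)]  |A|=3718.7399
3. ⊥bis P7·P1 via (42.935,72.285): [(46.5072, 17.5839) (47.6555, 0) (93, 0) (93, 83) (51.1262, 83)]  |A|=3697.728
4. ⊥bis P7·P2 via (44.31,67.255): [(48.8311, 50.4958) (62.4533, 0) (93, 0) (93, 83) (51.1262, 83)]  |A|=3284.7868
5. ⊥bis P7·P3 via (59.115,61.615): [(50.1395, 69.0264) (93, 33.6349) (93, 83) (51.1262, 83)]  |A|=1350.4692
6. ⊥bis P7·P4 via (37.615,47.72): [(50.1395, 69.0264) (93, 33.6349) (93, 83) (51.1262, 83)]  |A|=1350.4692
7. ⊥bis P7·P5 via (62.64,67.315): [(50.8529, 79.1285) (93, 36.887) (93, 83) (51.1262, 83)]  |A|=1052.8221
8. ⊥bis P7·P6 via (52.35,42.135): [(50.8529, 79.1285) (93, 36.887) (93, 83) (51.1262, 83)]  |A|=1052.8221
9. ⊥bis P7·P8 via (72.685,49.78): [(50.8529, 79.1285) (79.2361, 50.6817) (93, 52.5761) (93, 83) (51.1262, 83)]  |A|=944.8503
10. canonical 5-gon: [(50.8529, 79.1285) (79.2361, 50.6817) (93, 52.5761) (93, 83) (51.1262, 83)]
11. shoelace: 944.8503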